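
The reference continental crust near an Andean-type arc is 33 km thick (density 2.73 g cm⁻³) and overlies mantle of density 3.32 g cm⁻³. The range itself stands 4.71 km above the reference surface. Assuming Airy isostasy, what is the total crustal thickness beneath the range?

59.5 km

Root depth r = h ρ_c / (ρ_m − ρ_c) = 4.71 km × 2.73 / 0.59 = 21.79 km.
Total thickness = T + h + r = 33 km + 4.71 km + 21.79 km = 59.5 km.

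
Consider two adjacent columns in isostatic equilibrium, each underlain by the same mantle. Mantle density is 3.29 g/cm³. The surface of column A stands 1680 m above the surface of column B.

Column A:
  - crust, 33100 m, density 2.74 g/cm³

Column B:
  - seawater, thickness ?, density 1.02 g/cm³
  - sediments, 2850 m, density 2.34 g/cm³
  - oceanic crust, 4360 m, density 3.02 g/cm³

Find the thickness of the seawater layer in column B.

Take the compensation level at the base of the deeper column (depth z_c below the surface of column A) and equate Σ ρ_i t_i down to z_c; mantle fills any gap and the z_c terms cancel.
Column A: 33100×2.74 + (z_c − 33100)×3.29
Column B: 1680×0 + x×1.02 + 2850×2.34 + 4360×3.02 + (z_c − 1680 − 7210 − x)×3.29
The z_c×3.29 term appears on both sides and cancels. Collect the known terms of each column as K = Σ(ρt)_known − 3.29 × (depth of known layers): K_A = 90694 − 3.29×33100 = −18205; K_B = 19836.2 − 3.29×(1680 + 7210) = −9411.9.
Balance: K_A = K_B − x×(3.29 − 1.02), so x = (K_B − K_A)/(3.29 − 1.02) = 8793.1/2.27 = 3870 m.

3870 m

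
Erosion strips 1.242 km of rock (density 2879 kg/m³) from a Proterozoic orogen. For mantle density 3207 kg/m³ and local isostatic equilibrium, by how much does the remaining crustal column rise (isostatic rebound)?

1.11 km

Unloading: uplift u = e ρ_c/ρ_m = 1.242 km × 2879/3207 = 1.11 km.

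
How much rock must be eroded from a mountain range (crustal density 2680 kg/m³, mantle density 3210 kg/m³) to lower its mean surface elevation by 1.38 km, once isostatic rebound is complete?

Net drop Δ = e − u = e − e ρ_c/ρ_m = e (ρ_m − ρ_c)/ρ_m.
e = Δ ρ_m/(ρ_m − ρ_c) = 1.38 km × 3210/530 = 8.36 km.

8.36 km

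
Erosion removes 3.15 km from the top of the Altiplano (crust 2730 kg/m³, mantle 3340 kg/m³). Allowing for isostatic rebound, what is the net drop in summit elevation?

0.575 km

Rebound u = e ρ_c/ρ_m = 3.15 km × 2730/3340 = 2.575 km.
Net surface drop = e − u = 3.15 km − 2.575 km = e (ρ_m − ρ_c)/ρ_m = 0.575 km.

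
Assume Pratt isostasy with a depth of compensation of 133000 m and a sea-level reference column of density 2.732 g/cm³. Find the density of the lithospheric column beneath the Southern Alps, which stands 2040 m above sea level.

2.69 g/cm³

Pratt balance: ρ_ref D = ρ (D + h).
ρ = ρ_ref D/(D + h) = 2.732 × 133000 m/(133000 m + 2040 m) = 2.69 g/cm³.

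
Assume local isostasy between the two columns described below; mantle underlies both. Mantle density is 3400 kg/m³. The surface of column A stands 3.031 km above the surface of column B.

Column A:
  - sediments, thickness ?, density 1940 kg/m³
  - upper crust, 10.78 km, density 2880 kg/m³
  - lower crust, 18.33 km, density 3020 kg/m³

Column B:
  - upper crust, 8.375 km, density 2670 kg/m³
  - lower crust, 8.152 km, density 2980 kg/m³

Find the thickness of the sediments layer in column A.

4.98 km

Take the compensation level at the base of the deeper column (depth z_c below the surface of column A) and equate Σ ρ_i t_i down to z_c; mantle fills any gap and the z_c terms cancel.
Column A: x×1940 + 10.78×2880 + 18.33×3020 + (z_c − 29.11 − x)×3400
Column B: 3.031×0 + 8.375×2670 + 8.152×2980 + (z_c − 3.031 − 16.527)×3400
The z_c×3400 term appears on both sides and cancels. Collect the known terms of each column as K = Σ(ρt)_known − 3400 × (depth of known layers): K_A = 86403 − 3400×29.11 = −12571; K_B = 46654.21 − 3400×(3.031 + 16.527) = −19842.99.
Balance: K_A − x×(3400 − 1940) = K_B, so x = (K_A − K_B)/(3400 − 1940) = 7271.99/1460 = 4.98 km.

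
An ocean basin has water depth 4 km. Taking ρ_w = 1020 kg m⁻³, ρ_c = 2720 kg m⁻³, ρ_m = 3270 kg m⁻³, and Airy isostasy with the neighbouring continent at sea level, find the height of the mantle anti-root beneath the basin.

Balancing pressure at the compensation depth: replacing crust with seawater at the top is compensated by replacing crust with mantle at the base: d (ρ_c − ρ_w) = a (ρ_m − ρ_c).
a = d (ρ_c − ρ_w)/(ρ_m − ρ_c) = 4 km × 1700/550 = 12.4 km.

12.4 km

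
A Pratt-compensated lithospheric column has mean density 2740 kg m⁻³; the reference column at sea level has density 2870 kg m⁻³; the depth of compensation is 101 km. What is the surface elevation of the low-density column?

4.79 km

ρ_ref D = ρ (D + h) → h = D (ρ_ref − ρ)/ρ.
h = 101 km × (2870 − 2740)/2740 = 4.79 km.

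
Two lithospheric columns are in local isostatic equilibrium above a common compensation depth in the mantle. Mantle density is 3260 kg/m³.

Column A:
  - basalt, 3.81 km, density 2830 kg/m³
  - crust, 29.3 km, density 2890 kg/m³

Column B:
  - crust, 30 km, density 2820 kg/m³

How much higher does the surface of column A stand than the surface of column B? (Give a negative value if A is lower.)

For any compensation level in the mantle, the mantle terms cancel and isostasy reduces to e = (Σt_A − Σt_B) − (Σ(ρt)_A − Σ(ρt)_B) / ρ_m.
Σt_A = 33.11 km; Σt_B = 30 km; Σ(ρt)_A = 95459.3; Σ(ρt)_B = 84600 (in km·kg/m³).
e = (33.11 − 30) − (95459.3 − 84600) / 3260 = −0.221 km.

−0.221 km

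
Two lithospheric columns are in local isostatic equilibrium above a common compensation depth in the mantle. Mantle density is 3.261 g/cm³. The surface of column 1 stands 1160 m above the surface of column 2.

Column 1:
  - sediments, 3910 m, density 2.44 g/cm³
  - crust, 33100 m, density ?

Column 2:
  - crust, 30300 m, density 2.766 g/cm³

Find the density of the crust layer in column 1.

Take the compensation level at the base of the deeper column (depth z_c below the surface of column 1) and equate Σ ρ_i t_i down to z_c; mantle fills any gap and the z_c terms cancel.
Column 1: 3910×2.44 + 33100×ρ + (z_c − 37010)×3.261
Column 2: 1160×0 + 30300×2.766 + (z_c − 1160 − 30300)×3.261
The z_c×3.261 term appears on both sides and cancels. Collect the known terms of each column as K = Σ(ρt)_known − 3.261 × (depth of known layers): K_1 = 9540.4 − 3.261×37010 = −111149.21; K_2 = 83809.8 − 3.261×(1160 + 30300) = −18781.26.
Balance: K_1 + 33100×ρ = K_2, so ρ = (K_2 − K_1)/33100 = 92367.9/33100 = 2.79 g/cm³.

2.79 g/cm³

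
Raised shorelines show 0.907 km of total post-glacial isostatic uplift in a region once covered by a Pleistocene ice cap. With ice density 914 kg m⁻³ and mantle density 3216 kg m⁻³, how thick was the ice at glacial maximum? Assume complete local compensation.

u = t ρ_ice/ρ_m → t = u ρ_m/ρ_ice = 0.907 km × 3216/914 = 3.19 km.

3.19 km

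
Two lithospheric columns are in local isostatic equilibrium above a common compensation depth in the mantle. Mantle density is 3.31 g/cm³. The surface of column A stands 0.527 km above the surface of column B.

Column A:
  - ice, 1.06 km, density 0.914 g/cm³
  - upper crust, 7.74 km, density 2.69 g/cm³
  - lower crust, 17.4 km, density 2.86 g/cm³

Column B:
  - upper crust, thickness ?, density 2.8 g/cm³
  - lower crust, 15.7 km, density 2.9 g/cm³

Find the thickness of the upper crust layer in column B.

Take the compensation level at the base of the deeper column (depth z_c below the surface of column A) and equate Σ ρ_i t_i down to z_c; mantle fills any gap and the z_c terms cancel.
Column A: 1.06×0.914 + 7.74×2.69 + 17.4×2.86 + (z_c − 26.2)×3.31
Column B: 0.527×0 + x×2.8 + 15.7×2.9 + (z_c − 0.527 − 15.7 − x)×3.31
The z_c×3.31 term appears on both sides and cancels. Collect the known terms of each column as K = Σ(ρt)_known − 3.31 × (depth of known layers): K_A = 71.55344 − 3.31×26.2 = −15.16856; K_B = 45.53 − 3.31×(0.527 + 15.7) = −8.18137.
Balance: K_A = K_B − x×(3.31 − 2.8), so x = (K_B − K_A)/(3.31 − 2.8) = 6.98719/0.51 = 13.7 km.

13.7 km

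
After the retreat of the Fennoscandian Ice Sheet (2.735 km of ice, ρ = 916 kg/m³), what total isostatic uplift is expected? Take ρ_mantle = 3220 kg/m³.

0.778 km

Removing the load lets mantle flow back in; uplift u satisfies ρ_ice t = ρ_m u.
u = t ρ_ice/ρ_m = 2.735 km × 916/3220 = 0.778 km.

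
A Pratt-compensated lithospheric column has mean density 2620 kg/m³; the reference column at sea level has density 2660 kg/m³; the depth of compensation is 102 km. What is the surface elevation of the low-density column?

1.56 km

ρ_ref D = ρ (D + h) → h = D (ρ_ref − ρ)/ρ.
h = 102 km × (2660 − 2620)/2620 = 1.56 km.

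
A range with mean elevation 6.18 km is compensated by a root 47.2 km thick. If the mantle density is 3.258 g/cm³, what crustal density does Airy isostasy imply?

ρ_c h = (ρ_m − ρ_c) r → ρ_c (h + r) = ρ_m r → ρ_c = ρ_m r / (h + r).
ρ_c = 3.258 × 47.2 km / (6.18 km + 47.2 km) = 2.88 g/cm³.

2.88 g/cm³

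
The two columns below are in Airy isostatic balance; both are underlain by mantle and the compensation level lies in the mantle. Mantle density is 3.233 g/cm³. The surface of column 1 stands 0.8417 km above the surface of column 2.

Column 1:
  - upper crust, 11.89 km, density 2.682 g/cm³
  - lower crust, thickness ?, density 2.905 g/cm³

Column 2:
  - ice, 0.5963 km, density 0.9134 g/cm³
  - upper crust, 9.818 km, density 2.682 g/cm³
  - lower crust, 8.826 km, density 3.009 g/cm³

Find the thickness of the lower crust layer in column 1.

15.1 km

Take the compensation level at the base of the deeper column (depth z_c below the surface of column 1) and equate Σ ρ_i t_i down to z_c; mantle fills any gap and the z_c terms cancel.
Column 1: 11.89×2.682 + x×2.905 + (z_c − 11.89 − x)×3.233
Column 2: 0.8417×0 + 0.5963×0.9134 + 9.818×2.682 + 8.826×3.009 + (z_c − 0.8417 − 19.2403)×3.233
The z_c×3.233 term appears on both sides and cancels. Collect the known terms of each column as K = Σ(ρt)_known − 3.233 × (depth of known layers): K_1 = 31.88898 − 3.233×11.89 = −6.55139; K_2 = 53.4339704 − 3.233×(0.8417 + 19.2403) = −11.4911356.
Balance: K_1 − x×(3.233 − 2.905) = K_2, so x = (K_1 − K_2)/(3.233 − 2.905) = 4.93975/0.328 = 15.1 km.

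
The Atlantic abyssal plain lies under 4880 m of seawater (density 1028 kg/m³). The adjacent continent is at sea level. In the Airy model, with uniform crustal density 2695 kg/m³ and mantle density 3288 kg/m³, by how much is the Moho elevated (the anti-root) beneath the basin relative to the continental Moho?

13700 m

In Airy isostatic equilibrium: replacing crust with seawater at the top is compensated by replacing crust with mantle at the base: d (ρ_c − ρ_w) = a (ρ_m − ρ_c).
a = d (ρ_c − ρ_w)/(ρ_m − ρ_c) = 4880 m × 1667/593 = 13700 m.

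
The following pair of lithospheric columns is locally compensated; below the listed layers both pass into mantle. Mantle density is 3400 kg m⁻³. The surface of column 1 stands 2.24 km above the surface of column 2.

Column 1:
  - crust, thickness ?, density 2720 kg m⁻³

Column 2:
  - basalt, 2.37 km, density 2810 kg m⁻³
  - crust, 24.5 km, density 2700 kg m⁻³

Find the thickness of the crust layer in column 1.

38.5 km

Take the compensation level at the base of the deeper column (depth z_c below the surface of column 1) and equate Σ ρ_i t_i down to z_c; mantle fills any gap and the z_c terms cancel.
Column 1: x×2720 + (z_c − 0 − x)×3400
Column 2: 2.24×0 + 2.37×2810 + 24.5×2700 + (z_c − 2.24 − 26.87)×3400
The z_c×3400 term appears on both sides and cancels. Collect the known terms of each column as K = Σ(ρt)_known − 3400 × (depth of known layers): K_1 = 0 − 3400×0 = 0; K_2 = 72809.7 − 3400×(2.24 + 26.87) = −26164.3.
Balance: K_1 − x×(3400 − 2720) = K_2, so x = (K_1 − K_2)/(3400 − 2720) = 26164.3/680 = 38.5 km.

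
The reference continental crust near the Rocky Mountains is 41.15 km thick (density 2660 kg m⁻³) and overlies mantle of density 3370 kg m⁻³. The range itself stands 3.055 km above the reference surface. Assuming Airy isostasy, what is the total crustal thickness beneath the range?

Root depth r = h ρ_c / (ρ_m − ρ_c) = 3.055 km × 2660 / 710 = 11.45 km.
Total thickness = T + h + r = 41.15 km + 3.055 km + 11.45 km = 55.7 km.

55.7 km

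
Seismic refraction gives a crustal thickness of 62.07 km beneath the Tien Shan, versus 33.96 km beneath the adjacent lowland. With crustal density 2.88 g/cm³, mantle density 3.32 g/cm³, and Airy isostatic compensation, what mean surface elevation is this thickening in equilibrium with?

3.73 km

Excess crust Δ = 62.07 km − 33.96 km = 28.11 km, split between elevation h and root r with h + r = Δ.
Airy balance ρ_c h = (ρ_m − ρ_c) r gives r = h ρ_c/(ρ_m − ρ_c), so h (1 + ρ_c/(ρ_m − ρ_c)) = Δ, i.e. h = Δ (ρ_m − ρ_c)/ρ_m.
h = 28.11 km × 0.44/3.32 = 3.73 km.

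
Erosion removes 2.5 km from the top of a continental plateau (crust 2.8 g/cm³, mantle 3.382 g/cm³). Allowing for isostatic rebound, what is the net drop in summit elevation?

0.43 km

Rebound u = e ρ_c/ρ_m = 2.5 km × 2.8/3.382 = 2.07 km.
Net surface drop = e − u = 2.5 km − 2.07 km = e (ρ_m − ρ_c)/ρ_m = 0.43 km.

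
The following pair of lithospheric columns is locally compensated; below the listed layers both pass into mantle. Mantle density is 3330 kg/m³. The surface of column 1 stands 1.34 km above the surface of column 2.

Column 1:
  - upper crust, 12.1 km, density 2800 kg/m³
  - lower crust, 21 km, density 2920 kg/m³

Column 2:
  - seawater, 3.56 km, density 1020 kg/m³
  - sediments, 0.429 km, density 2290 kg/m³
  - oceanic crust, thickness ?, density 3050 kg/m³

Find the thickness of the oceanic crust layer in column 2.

Take the compensation level at the base of the deeper column (depth z_c below the surface of column 1) and equate Σ ρ_i t_i down to z_c; mantle fills any gap and the z_c terms cancel.
Column 1: 12.1×2800 + 21×2920 + (z_c − 33.1)×3330
Column 2: 1.34×0 + 3.56×1020 + 0.429×2290 + x×3050 + (z_c − 1.34 − 3.989 − x)×3330
The z_c×3330 term appears on both sides and cancels. Collect the known terms of each column as K = Σ(ρt)_known − 3330 × (depth of known layers): K_1 = 95200 − 3330×33.1 = −15023; K_2 = 4613.61 − 3330×(1.34 + 3.989) = −13131.96.
Balance: K_1 = K_2 − x×(3330 − 3050), so x = (K_2 − K_1)/(3330 − 3050) = 1891.04/280 = 6.75 km.

6.75 km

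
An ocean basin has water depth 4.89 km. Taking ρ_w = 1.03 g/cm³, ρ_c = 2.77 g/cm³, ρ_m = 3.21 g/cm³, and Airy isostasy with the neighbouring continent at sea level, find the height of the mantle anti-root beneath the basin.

Balancing pressure at the compensation depth: replacing crust with seawater at the top is compensated by replacing crust with mantle at the base: d (ρ_c − ρ_w) = a (ρ_m − ρ_c).
a = d (ρ_c − ρ_w)/(ρ_m − ρ_c) = 4.89 km × 1.74/0.44 = 19.3 km.

19.3 km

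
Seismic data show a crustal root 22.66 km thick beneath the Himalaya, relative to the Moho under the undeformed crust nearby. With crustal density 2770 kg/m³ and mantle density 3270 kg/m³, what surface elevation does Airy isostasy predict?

Balancing pressure at the compensation depth: ρ_c h = (ρ_m − ρ_c) r.
h = r (ρ_m − ρ_c) / ρ_c = 22.66 km × (3270 − 2770) / 2770 = 4.09 km.

4.09 km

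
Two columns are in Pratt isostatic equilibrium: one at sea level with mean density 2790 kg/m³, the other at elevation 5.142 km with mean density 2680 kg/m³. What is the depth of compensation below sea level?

ρ_ref D = ρ (D + h) → D (ρ_ref − ρ) = ρ h.
D = ρ h/(ρ_ref − ρ) = 2680 × 5.142 km/(2790 − 2680) = 125 km.

125 km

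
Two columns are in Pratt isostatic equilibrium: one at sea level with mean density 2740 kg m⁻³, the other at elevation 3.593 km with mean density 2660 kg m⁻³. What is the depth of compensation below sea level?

ρ_ref D = ρ (D + h) → D (ρ_ref − ρ) = ρ h.
D = ρ h/(ρ_ref − ρ) = 2660 × 3.593 km/(2740 − 2660) = 119 km.

119 km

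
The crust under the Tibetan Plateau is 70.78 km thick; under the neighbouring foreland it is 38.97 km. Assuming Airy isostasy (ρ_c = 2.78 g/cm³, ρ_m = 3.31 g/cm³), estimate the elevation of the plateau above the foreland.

5.09 km

Excess crust Δ = 70.78 km − 38.97 km = 31.81 km, split between elevation h and root r with h + r = Δ.
Airy balance ρ_c h = (ρ_m − ρ_c) r gives r = h ρ_c/(ρ_m − ρ_c), so h (1 + ρ_c/(ρ_m − ρ_c)) = Δ, i.e. h = Δ (ρ_m − ρ_c)/ρ_m.
h = 31.81 km × 0.53/3.31 = 5.09 km.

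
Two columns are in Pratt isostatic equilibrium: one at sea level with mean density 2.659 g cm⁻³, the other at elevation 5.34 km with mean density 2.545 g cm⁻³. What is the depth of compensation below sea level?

119 km

ρ_ref D = ρ (D + h) → D (ρ_ref − ρ) = ρ h.
D = ρ h/(ρ_ref − ρ) = 2.545 × 5.34 km/(2.659 − 2.545) = 119 km.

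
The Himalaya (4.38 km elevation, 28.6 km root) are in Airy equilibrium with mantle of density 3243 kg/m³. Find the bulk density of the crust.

ρ_c h = (ρ_m − ρ_c) r → ρ_c (h + r) = ρ_m r → ρ_c = ρ_m r / (h + r).
ρ_c = 3243 × 28.6 km / (4.38 km + 28.6 km) = 2810 kg/m³.

2810 kg/m³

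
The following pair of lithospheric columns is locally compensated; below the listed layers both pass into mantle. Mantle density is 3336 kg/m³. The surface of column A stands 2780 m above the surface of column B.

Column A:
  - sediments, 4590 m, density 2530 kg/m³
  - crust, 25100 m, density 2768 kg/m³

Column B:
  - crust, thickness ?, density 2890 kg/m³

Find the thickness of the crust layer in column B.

19500 m

Take the compensation level at the base of the deeper column (depth z_c below the surface of column A) and equate Σ ρ_i t_i down to z_c; mantle fills any gap and the z_c terms cancel.
Column A: 4590×2530 + 25100×2768 + (z_c − 29690)×3336
Column B: 2780×0 + x×2890 + (z_c − 2780 − 0 − x)×3336
The z_c×3336 term appears on both sides and cancels. Collect the known terms of each column as K = Σ(ρt)_known − 3336 × (depth of known layers): K_A = 81089500 − 3336×29690 = −17956340; K_B = 0 − 3336×(2780 + 0) = −9274080.
Balance: K_A = K_B − x×(3336 − 2890), so x = (K_B − K_A)/(3336 − 2890) = 8682260/446 = 19500 m.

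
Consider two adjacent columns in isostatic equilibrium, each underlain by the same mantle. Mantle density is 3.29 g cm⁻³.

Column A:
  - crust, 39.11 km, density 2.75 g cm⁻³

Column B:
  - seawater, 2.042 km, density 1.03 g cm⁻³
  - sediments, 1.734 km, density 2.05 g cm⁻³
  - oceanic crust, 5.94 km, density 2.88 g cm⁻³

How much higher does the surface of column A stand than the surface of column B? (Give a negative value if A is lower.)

For any compensation level in the mantle, the mantle terms cancel and isostasy reduces to e = (Σt_A − Σt_B) − (Σ(ρt)_A − Σ(ρt)_B) / ρ_m.
Σt_A = 39.11 km; Σt_B = 9.716 km; Σ(ρt)_A = 107.5525; Σ(ρt)_B = 22.76516 (in km·g cm⁻³).
e = (39.11 − 9.716) − (107.5525 − 22.76516) / 3.29 = 3.62 km.

3.62 km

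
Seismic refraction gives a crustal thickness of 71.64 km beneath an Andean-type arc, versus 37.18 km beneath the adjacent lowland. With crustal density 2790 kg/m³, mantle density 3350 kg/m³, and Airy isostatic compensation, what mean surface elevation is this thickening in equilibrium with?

5.76 km

Excess crust Δ = 71.64 km − 37.18 km = 34.46 km, split between elevation h and root r with h + r = Δ.
Airy balance ρ_c h = (ρ_m − ρ_c) r gives r = h ρ_c/(ρ_m − ρ_c), so h (1 + ρ_c/(ρ_m − ρ_c)) = Δ, i.e. h = Δ (ρ_m − ρ_c)/ρ_m.
h = 34.46 km × 560/3350 = 5.76 km.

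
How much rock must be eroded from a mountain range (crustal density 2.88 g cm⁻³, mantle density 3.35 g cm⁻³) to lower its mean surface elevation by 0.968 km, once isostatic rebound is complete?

Net drop Δ = e − u = e − e ρ_c/ρ_m = e (ρ_m − ρ_c)/ρ_m.
e = Δ ρ_m/(ρ_m − ρ_c) = 0.968 km × 3.35/0.47 = 6.9 km.

6.9 km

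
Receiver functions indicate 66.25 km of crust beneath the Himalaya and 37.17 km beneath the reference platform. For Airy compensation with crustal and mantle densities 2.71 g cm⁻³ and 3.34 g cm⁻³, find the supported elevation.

Excess crust Δ = 66.25 km − 37.17 km = 29.08 km, split between elevation h and root r with h + r = Δ.
Airy balance ρ_c h = (ρ_m − ρ_c) r gives r = h ρ_c/(ρ_m − ρ_c), so h (1 + ρ_c/(ρ_m − ρ_c)) = Δ, i.e. h = Δ (ρ_m − ρ_c)/ρ_m.
h = 29.08 km × 0.63/3.34 = 5.49 km.

5.49 km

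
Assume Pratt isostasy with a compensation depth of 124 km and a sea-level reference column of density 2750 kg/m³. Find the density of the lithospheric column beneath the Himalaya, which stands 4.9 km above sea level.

Pratt balance: ρ_ref D = ρ (D + h).
ρ = ρ_ref D/(D + h) = 2750 × 124 km/(124 km + 4.9 km) = 2650 kg/m³.

2650 kg/m³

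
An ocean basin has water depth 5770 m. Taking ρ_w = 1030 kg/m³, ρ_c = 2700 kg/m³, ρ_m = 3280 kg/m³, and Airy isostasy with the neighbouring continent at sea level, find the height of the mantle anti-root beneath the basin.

By Archimedes' principle applied to the lithosphere: replacing crust with seawater at the top is compensated by replacing crust with mantle at the base: d (ρ_c − ρ_w) = a (ρ_m − ρ_c).
a = d (ρ_c − ρ_w)/(ρ_m − ρ_c) = 5770 m × 1670/580 = 16600 m.

16600 m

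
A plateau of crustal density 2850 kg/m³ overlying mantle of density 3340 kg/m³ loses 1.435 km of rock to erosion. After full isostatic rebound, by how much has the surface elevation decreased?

0.211 km

Rebound u = e ρ_c/ρ_m = 1.435 km × 2850/3340 = 1.224 km.
Net surface drop = e − u = 1.435 km − 1.224 km = e (ρ_m − ρ_c)/ρ_m = 0.211 km.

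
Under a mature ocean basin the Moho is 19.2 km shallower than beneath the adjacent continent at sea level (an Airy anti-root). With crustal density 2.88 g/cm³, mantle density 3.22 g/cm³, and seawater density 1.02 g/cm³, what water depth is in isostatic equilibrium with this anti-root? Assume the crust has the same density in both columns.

Replacing a thickness d of crust by seawater at the top must be balanced by replacing crust with mantle at the base: d (ρ_c − ρ_w) = a (ρ_m − ρ_c).
d = a (ρ_m − ρ_c)/(ρ_c − ρ_w) = 19.2 km × 0.34/1.86 = 3.51 km.

3.51 km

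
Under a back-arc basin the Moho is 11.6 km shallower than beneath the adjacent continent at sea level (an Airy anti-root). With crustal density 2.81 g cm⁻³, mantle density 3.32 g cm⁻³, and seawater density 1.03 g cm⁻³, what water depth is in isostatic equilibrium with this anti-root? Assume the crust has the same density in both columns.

Replacing a thickness d of crust by seawater at the top must be balanced by replacing crust with mantle at the base: d (ρ_c − ρ_w) = a (ρ_m − ρ_c).
d = a (ρ_m − ρ_c)/(ρ_c − ρ_w) = 11.6 km × 0.51/1.78 = 3.32 km.

3.32 km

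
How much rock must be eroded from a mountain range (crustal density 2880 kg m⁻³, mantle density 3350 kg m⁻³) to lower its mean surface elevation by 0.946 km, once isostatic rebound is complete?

6.74 km

Net drop Δ = e − u = e − e ρ_c/ρ_m = e (ρ_m − ρ_c)/ρ_m.
e = Δ ρ_m/(ρ_m − ρ_c) = 0.946 km × 3350/470 = 6.74 km.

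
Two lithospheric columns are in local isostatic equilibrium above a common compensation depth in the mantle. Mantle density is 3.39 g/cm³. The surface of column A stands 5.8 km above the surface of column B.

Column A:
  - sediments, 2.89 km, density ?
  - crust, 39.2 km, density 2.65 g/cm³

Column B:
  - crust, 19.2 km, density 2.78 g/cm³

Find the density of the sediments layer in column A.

Take the compensation level at the base of the deeper column (depth z_c below the surface of column A) and equate Σ ρ_i t_i down to z_c; mantle fills any gap and the z_c terms cancel.
Column A: 2.89×ρ + 39.2×2.65 + (z_c − 42.09)×3.39
Column B: 5.8×0 + 19.2×2.78 + (z_c − 5.8 − 19.2)×3.39
The z_c×3.39 term appears on both sides and cancels. Collect the known terms of each column as K = Σ(ρt)_known − 3.39 × (depth of known layers): K_A = 103.88 − 3.39×42.09 = −38.8051; K_B = 53.376 − 3.39×(5.8 + 19.2) = −31.374.
Balance: K_A + 2.89×ρ = K_B, so ρ = (K_B − K_A)/2.89 = 7.4311/2.89 = 2.57 g/cm³.

2.57 g/cm³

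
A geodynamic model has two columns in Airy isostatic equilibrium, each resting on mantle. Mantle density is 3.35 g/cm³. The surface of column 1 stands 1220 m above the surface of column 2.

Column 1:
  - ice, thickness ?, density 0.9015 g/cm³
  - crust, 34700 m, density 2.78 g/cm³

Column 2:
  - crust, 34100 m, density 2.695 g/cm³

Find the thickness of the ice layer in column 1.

2710 m

Take the compensation level at the base of the deeper column (depth z_c below the surface of column 1) and equate Σ ρ_i t_i down to z_c; mantle fills any gap and the z_c terms cancel.
Column 1: x×0.9015 + 34700×2.78 + (z_c − 34700 − x)×3.35
Column 2: 1220×0 + 34100×2.695 + (z_c − 1220 − 34100)×3.35
The z_c×3.35 term appears on both sides and cancels. Collect the known terms of each column as K = Σ(ρt)_known − 3.35 × (depth of known layers): K_1 = 96466 − 3.35×34700 = −19779; K_2 = 91899.5 − 3.35×(1220 + 34100) = −26422.5.
Balance: K_1 − x×(3.35 − 0.9015) = K_2, so x = (K_1 − K_2)/(3.35 − 0.9015) = 6643.5/2.4485 = 2710 m.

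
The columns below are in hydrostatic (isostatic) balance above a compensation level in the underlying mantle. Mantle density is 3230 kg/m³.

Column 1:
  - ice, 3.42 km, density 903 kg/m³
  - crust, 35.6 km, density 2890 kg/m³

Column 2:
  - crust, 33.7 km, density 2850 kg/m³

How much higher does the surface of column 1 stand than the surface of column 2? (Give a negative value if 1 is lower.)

2.25 km

For any compensation level in the mantle, the mantle terms cancel and isostasy reduces to e = (Σt_1 − Σt_2) − (Σ(ρt)_1 − Σ(ρt)_2) / ρ_m.
Σt_1 = 39.02 km; Σt_2 = 33.7 km; Σ(ρt)_1 = 105972.26; Σ(ρt)_2 = 96045 (in km·kg/m³).
e = (39.02 − 33.7) − (105972.26 − 96045) / 3230 = 2.25 km.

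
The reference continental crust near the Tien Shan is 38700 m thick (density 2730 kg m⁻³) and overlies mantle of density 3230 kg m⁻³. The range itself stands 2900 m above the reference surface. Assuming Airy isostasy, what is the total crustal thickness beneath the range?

Root depth r = h ρ_c / (ρ_m − ρ_c) = 2900 m × 2730 / 500 = 15830 m.
Total thickness = T + h + r = 38700 m + 2900 m + 15830 m = 57400 m.

57400 m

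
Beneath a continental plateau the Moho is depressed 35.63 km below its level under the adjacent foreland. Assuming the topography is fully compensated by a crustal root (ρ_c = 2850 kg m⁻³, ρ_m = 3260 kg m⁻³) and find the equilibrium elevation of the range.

5.13 km

For local isostatic compensation: ρ_c h = (ρ_m − ρ_c) r.
h = r (ρ_m − ρ_c) / ρ_c = 35.63 km × (3260 − 2850) / 2850 = 5.13 km.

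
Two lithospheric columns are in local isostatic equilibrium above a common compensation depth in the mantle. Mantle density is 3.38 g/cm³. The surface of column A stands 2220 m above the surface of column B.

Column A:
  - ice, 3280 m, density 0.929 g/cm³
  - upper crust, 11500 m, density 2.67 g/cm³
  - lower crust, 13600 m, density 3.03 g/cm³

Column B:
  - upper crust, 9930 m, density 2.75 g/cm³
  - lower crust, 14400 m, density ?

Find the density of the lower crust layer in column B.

Take the compensation level at the base of the deeper column (depth z_c below the surface of column A) and equate Σ ρ_i t_i down to z_c; mantle fills any gap and the z_c terms cancel.
Column A: 3280×0.929 + 11500×2.67 + 13600×3.03 + (z_c − 28380)×3.38
Column B: 2220×0 + 9930×2.75 + 14400×ρ + (z_c − 2220 − 24330)×3.38
The z_c×3.38 term appears on both sides and cancels. Collect the known terms of each column as K = Σ(ρt)_known − 3.38 × (depth of known layers): K_A = 74960.12 − 3.38×28380 = −20964.28; K_B = 27307.5 − 3.38×(2220 + 24330) = −62431.5.
Balance: K_A = K_B + 14400×ρ, so ρ = (K_A − K_B)/14400 = 41467.2/14400 = 2.88 g/cm³.

2.88 g/cm³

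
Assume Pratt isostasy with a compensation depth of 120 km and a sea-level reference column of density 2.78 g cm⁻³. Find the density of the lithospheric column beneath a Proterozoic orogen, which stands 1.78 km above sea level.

2.74 g cm⁻³

Pratt balance: ρ_ref D = ρ (D + h).
ρ = ρ_ref D/(D + h) = 2.78 × 120 km/(120 km + 1.78 km) = 2.74 g cm⁻³.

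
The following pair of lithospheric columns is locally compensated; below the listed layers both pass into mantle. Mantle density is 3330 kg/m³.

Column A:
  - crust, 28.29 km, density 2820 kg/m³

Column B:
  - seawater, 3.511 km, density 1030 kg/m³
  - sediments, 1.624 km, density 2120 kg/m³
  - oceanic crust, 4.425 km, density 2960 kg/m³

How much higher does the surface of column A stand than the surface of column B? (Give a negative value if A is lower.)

For any compensation level in the mantle, the mantle terms cancel and isostasy reduces to e = (Σt_A − Σt_B) − (Σ(ρt)_A − Σ(ρt)_B) / ρ_m.
Σt_A = 28.29 km; Σt_B = 9.56 km; Σ(ρt)_A = 79777.8; Σ(ρt)_B = 20157.21 (in km·kg/m³).
e = (28.29 − 9.56) − (79777.8 − 20157.21) / 3330 = 0.826 km.

0.826 km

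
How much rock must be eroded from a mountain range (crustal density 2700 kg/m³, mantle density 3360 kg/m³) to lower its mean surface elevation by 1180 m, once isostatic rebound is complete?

6010 m

Net drop Δ = e − u = e − e ρ_c/ρ_m = e (ρ_m − ρ_c)/ρ_m.
e = Δ ρ_m/(ρ_m − ρ_c) = 1180 m × 3360/660 = 6010 m.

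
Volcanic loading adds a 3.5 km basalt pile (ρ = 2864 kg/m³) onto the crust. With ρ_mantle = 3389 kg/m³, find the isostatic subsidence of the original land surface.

2.96 km

Subaerial loading: s = t ρ_load / ρ_m.
s = 3.5 km × 2864/3389 = 2.96 km.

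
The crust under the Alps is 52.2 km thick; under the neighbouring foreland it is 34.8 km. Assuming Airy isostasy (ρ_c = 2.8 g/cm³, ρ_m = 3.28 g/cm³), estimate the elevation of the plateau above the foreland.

Excess crust Δ = 52.2 km − 34.8 km = 17.4 km, split between elevation h and root r with h + r = Δ.
Airy balance ρ_c h = (ρ_m − ρ_c) r gives r = h ρ_c/(ρ_m − ρ_c), so h (1 + ρ_c/(ρ_m − ρ_c)) = Δ, i.e. h = Δ (ρ_m − ρ_c)/ρ_m.
h = 17.4 km × 0.48/3.28 = 2.55 km.

2.55 km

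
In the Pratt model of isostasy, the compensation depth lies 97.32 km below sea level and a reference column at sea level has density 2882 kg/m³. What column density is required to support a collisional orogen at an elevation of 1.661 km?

Pratt balance: ρ_ref D = ρ (D + h).
ρ = ρ_ref D/(D + h) = 2882 × 97.32 km/(97.32 km + 1.661 km) = 2830 kg/m³.

2830 kg/m³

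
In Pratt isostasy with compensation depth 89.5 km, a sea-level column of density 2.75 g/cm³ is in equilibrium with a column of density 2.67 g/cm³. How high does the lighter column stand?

ρ_ref D = ρ (D + h) → h = D (ρ_ref − ρ)/ρ.
h = 89.5 km × (2.75 − 2.67)/2.67 = 2.68 km.

2.68 km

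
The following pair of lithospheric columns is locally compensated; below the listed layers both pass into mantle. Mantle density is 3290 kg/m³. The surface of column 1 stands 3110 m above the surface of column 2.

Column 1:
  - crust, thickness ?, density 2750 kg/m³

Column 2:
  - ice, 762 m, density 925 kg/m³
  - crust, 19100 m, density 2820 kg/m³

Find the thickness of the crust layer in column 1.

Take the compensation level at the base of the deeper column (depth z_c below the surface of column 1) and equate Σ ρ_i t_i down to z_c; mantle fills any gap and the z_c terms cancel.
Column 1: x×2750 + (z_c − 0 − x)×3290
Column 2: 3110×0 + 762×925 + 19100×2820 + (z_c − 3110 − 19862)×3290
The z_c×3290 term appears on both sides and cancels. Collect the known terms of each column as K = Σ(ρt)_known − 3290 × (depth of known layers): K_1 = 0 − 3290×0 = 0; K_2 = 54566850 − 3290×(3110 + 19862) = −21011030.
Balance: K_1 − x×(3290 − 2750) = K_2, so x = (K_1 − K_2)/(3290 − 2750) = 21011000/540 = 38900 m.

38900 m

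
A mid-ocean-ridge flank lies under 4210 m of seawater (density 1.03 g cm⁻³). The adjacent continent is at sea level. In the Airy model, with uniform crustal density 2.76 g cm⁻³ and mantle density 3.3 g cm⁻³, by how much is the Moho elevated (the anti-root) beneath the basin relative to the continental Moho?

13500 m

For local isostatic compensation: replacing crust with seawater at the top is compensated by replacing crust with mantle at the base: d (ρ_c − ρ_w) = a (ρ_m − ρ_c).
a = d (ρ_c − ρ_w)/(ρ_m − ρ_c) = 4210 m × 1.73/0.54 = 13500 m.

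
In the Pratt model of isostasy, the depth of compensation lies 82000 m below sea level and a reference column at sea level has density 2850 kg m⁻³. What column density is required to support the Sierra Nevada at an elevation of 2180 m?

2780 kg m⁻³

Pratt balance: ρ_ref D = ρ (D + h).
ρ = ρ_ref D/(D + h) = 2850 × 82000 m/(82000 m + 2180 m) = 2780 kg m⁻³.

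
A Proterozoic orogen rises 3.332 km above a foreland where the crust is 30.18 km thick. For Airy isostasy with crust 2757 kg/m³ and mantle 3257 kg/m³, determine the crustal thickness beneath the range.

51.9 km

Root depth r = h ρ_c / (ρ_m − ρ_c) = 3.332 km × 2757 / 500 = 18.37 km.
Total thickness = T + h + r = 30.18 km + 3.332 km + 18.37 km = 51.9 km.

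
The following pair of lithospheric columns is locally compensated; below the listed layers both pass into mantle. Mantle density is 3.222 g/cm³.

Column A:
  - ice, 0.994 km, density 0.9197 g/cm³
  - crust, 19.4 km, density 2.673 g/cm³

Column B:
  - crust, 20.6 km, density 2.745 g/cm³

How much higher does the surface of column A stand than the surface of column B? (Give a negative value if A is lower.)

0.966 km

For any compensation level in the mantle, the mantle terms cancel and isostasy reduces to e = (Σt_A − Σt_B) − (Σ(ρt)_A − Σ(ρt)_B) / ρ_m.
Σt_A = 20.394 km; Σt_B = 20.6 km; Σ(ρt)_A = 52.7703818; Σ(ρt)_B = 56.547 (in km·g/cm³).
e = (20.394 − 20.6) − (52.7703818 − 56.547) / 3.222 = 0.966 km.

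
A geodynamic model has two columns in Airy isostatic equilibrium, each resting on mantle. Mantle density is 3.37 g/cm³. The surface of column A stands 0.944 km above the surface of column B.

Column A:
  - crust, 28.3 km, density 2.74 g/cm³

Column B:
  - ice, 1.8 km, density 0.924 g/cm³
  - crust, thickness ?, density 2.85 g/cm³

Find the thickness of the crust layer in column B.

19.7 km

Take the compensation level at the base of the deeper column (depth z_c below the surface of column A) and equate Σ ρ_i t_i down to z_c; mantle fills any gap and the z_c terms cancel.
Column A: 28.3×2.74 + (z_c − 28.3)×3.37
Column B: 0.944×0 + 1.8×0.924 + x×2.85 + (z_c − 0.944 − 1.8 − x)×3.37
The z_c×3.37 term appears on both sides and cancels. Collect the known terms of each column as K = Σ(ρt)_known − 3.37 × (depth of known layers): K_A = 77.542 − 3.37×28.3 = −17.829; K_B = 1.6632 − 3.37×(0.944 + 1.8) = −7.58408.
Balance: K_A = K_B − x×(3.37 − 2.85), so x = (K_B − K_A)/(3.37 − 2.85) = 10.2449/0.52 = 19.7 km.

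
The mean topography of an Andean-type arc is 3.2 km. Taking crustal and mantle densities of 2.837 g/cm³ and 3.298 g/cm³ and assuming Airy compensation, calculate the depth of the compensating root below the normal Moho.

19.7 km

For local isostatic compensation: the weight of the topography is balanced by the buoyancy of the root, ρ_c h = (ρ_m − ρ_c) r.
r = h · ρ_c / (ρ_m − ρ_c) = 3.2 km × 2.837 / (3.298 − 2.837) = 19.7 km.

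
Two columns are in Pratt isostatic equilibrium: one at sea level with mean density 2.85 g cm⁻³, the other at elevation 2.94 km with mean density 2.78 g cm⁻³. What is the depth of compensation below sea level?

ρ_ref D = ρ (D + h) → D (ρ_ref − ρ) = ρ h.
D = ρ h/(ρ_ref − ρ) = 2.78 × 2.94 km/(2.85 − 2.78) = 117 km.

117 km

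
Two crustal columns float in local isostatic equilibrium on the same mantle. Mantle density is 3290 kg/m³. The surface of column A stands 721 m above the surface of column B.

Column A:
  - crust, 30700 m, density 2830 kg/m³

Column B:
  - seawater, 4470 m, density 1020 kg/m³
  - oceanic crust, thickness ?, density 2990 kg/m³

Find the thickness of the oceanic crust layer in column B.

5340 m

Take the compensation level at the base of the deeper column (depth z_c below the surface of column A) and equate Σ ρ_i t_i down to z_c; mantle fills any gap and the z_c terms cancel.
Column A: 30700×2830 + (z_c − 30700)×3290
Column B: 721×0 + 4470×1020 + x×2990 + (z_c − 721 − 4470 − x)×3290
The z_c×3290 term appears on both sides and cancels. Collect the known terms of each column as K = Σ(ρt)_known − 3290 × (depth of known layers): K_A = 86881000 − 3290×30700 = −14122000; K_B = 4559400 − 3290×(721 + 4470) = −12518990.
Balance: K_A = K_B − x×(3290 − 2990), so x = (K_B − K_A)/(3290 − 2990) = 1603010/300 = 5340 m.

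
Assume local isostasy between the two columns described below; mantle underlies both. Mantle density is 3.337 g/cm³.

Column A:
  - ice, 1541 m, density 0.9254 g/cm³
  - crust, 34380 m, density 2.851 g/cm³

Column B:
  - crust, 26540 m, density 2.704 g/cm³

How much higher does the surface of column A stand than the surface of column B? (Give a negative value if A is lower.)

1090 m

For any compensation level in the mantle, the mantle terms cancel and isostasy reduces to e = (Σt_A − Σt_B) − (Σ(ρt)_A − Σ(ρt)_B) / ρ_m.
Σt_A = 35921 m; Σt_B = 26540 m; Σ(ρt)_A = 99443.4214; Σ(ρt)_B = 71764.16 (in m·g/cm³).
e = (35921 − 26540) − (99443.4214 − 71764.16) / 3.337 = 1090 m.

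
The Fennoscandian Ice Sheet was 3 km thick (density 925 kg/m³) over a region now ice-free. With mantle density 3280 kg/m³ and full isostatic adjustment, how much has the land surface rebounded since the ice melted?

Removing the load lets mantle flow back in; uplift u satisfies ρ_ice t = ρ_m u.
u = t ρ_ice/ρ_m = 3 km × 925/3280 = 0.846 km.

0.846 km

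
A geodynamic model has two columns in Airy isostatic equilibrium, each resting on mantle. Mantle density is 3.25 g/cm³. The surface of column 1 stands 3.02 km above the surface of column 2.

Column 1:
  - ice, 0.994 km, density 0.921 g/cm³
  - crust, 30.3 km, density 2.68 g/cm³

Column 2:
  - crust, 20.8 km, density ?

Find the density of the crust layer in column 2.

2.78 g/cm³

Take the compensation level at the base of the deeper column (depth z_c below the surface of column 1) and equate Σ ρ_i t_i down to z_c; mantle fills any gap and the z_c terms cancel.
Column 1: 0.994×0.921 + 30.3×2.68 + (z_c − 31.294)×3.25
Column 2: 3.02×0 + 20.8×ρ + (z_c − 3.02 − 20.8)×3.25
The z_c×3.25 term appears on both sides and cancels. Collect the known terms of each column as K = Σ(ρt)_known − 3.25 × (depth of known layers): K_1 = 82.119474 − 3.25×31.294 = −19.586026; K_2 = 0 − 3.25×(3.02 + 20.8) = −77.415.
Balance: K_1 = K_2 + 20.8×ρ, so ρ = (K_1 − K_2)/20.8 = 57.829/20.8 = 2.78 g/cm³.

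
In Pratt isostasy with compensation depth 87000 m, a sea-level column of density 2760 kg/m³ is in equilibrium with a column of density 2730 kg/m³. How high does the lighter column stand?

ρ_ref D = ρ (D + h) → h = D (ρ_ref − ρ)/ρ.
h = 87000 m × (2760 − 2730)/2730 = 956 m.

956 m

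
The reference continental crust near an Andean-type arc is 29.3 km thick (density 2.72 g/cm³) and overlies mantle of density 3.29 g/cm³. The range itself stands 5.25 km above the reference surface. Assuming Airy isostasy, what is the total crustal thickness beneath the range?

Root depth r = h ρ_c / (ρ_m − ρ_c) = 5.25 km × 2.72 / 0.57 = 25.05 km.
Total thickness = T + h + r = 29.3 km + 5.25 km + 25.05 km = 59.6 km.

59.6 km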